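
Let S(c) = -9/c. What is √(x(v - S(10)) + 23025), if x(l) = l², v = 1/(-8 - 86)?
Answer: √1271599306/235 ≈ 151.74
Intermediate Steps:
v = -1/94 (v = 1/(-94) = -1/94 ≈ -0.010638)
√(x(v - S(10)) + 23025) = √((-1/94 - (-9)/10)² + 23025) = √((-1/94 - 1*(-9/10))² + 23025) = √((-1/94 + 9/10)² + 23025) = √((209/235)² + 23025) = √(43681/55225 + 23025) = √(1271599306/55225) = √1271599306/235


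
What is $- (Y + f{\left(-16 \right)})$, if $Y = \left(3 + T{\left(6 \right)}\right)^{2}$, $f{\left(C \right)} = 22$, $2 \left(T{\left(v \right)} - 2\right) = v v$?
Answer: $-551$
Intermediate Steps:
$T{\left(v \right)} = 2 + \frac{v^{2}}{2}$ ($T{\left(v \right)} = 2 + \frac{v v}{2} = 2 + \frac{v^{2}}{2}$)
$Y = 529$ ($Y = \left(3 + \left(2 + \frac{6^{2}}{2}\right)\right)^{2} = \left(3 + \left(2 + \frac{1}{2} \cdot 36\right)\right)^{2} = \left(3 + \left(2 + 18\right)\right)^{2} = \left(3 + 20\right)^{2} = 23^{2} = 529$)
$- (Y + f{\left(-16 \right)}) = - (529 + 22) = \left(-1\right) 551 = -551$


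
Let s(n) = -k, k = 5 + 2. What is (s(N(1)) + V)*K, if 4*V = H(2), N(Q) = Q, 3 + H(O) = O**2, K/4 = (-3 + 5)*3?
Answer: -162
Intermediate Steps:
K = 24 (K = 4*((-3 + 5)*3) = 4*(2*3) = 4*6 = 24)
H(O) = -3 + O**2
k = 7
V = 1/4 (V = (-3 + 2**2)/4 = (-3 + 4)/4 = (1/4)*1 = 1/4 ≈ 0.25000)
s(n) = -7 (s(n) = -1*7 = -7)
(s(N(1)) + V)*K = (-7 + 1/4)*24 = -27/4*24 = -162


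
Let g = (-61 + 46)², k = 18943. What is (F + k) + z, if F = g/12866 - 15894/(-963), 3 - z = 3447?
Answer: 21359629769/1376662 ≈ 15516.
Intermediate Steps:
z = -3444 (z = 3 - 1*3447 = 3 - 3447 = -3444)
g = 225 (g = (-15)² = 225)
F = 22745431/1376662 (F = 225/12866 - 15894/(-963) = 225*(1/12866) - 15894*(-1/963) = 225/12866 + 1766/107 = 22745431/1376662 ≈ 16.522)
(F + k) + z = (22745431/1376662 + 18943) - 3444 = 26100853697/1376662 - 3444 = 21359629769/1376662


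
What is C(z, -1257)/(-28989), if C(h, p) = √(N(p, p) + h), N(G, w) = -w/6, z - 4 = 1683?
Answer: -√7586/57978 ≈ -0.0015023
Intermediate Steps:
z = 1687 (z = 4 + 1683 = 1687)
N(G, w) = -w/6 (N(G, w) = -w*(⅙) = -w/6)
C(h, p) = √(h - p/6) (C(h, p) = √(-p/6 + h) = √(h - p/6))
C(z, -1257)/(-28989) = (√(-6*(-1257) + 36*1687)/6)/(-28989) = (√(7542 + 60732)/6)*(-1/28989) = (√68274/6)*(-1/28989) = ((3*√7586)/6)*(-1/28989) = (√7586/2)*(-1/28989) = -√7586/57978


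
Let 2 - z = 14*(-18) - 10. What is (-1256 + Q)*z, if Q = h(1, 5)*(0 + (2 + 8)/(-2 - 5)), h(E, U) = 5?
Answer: -2334288/7 ≈ -3.3347e+5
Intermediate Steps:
z = 264 (z = 2 - (14*(-18) - 10) = 2 - (-252 - 10) = 2 - 1*(-262) = 2 + 262 = 264)
Q = -50/7 (Q = 5*(0 + (2 + 8)/(-2 - 5)) = 5*(0 + 10/(-7)) = 5*(0 + 10*(-⅐)) = 5*(0 - 10/7) = 5*(-10/7) = -50/7 ≈ -7.1429)
(-1256 + Q)*z = (-1256 - 50/7)*264 = -8842/7*264 = -2334288/7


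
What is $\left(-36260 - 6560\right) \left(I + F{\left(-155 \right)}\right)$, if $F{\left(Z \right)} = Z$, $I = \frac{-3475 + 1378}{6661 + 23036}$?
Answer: $\frac{65730584080}{9899} \approx 6.6401 \cdot 10^{6}$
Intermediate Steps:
$I = - \frac{699}{9899}$ ($I = - \frac{2097}{29697} = \left(-2097\right) \frac{1}{29697} = - \frac{699}{9899} \approx -0.070613$)
$\left(-36260 - 6560\right) \left(I + F{\left(-155 \right)}\right) = \left(-36260 - 6560\right) \left(- \frac{699}{9899} - 155\right) = \left(-42820\right) \left(- \frac{1535044}{9899}\right) = \frac{65730584080}{9899}$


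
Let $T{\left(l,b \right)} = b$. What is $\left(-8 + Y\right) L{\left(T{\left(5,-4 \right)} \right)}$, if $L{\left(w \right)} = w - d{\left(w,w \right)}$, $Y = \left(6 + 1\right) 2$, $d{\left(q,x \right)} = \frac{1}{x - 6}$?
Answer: $- \frac{117}{5} \approx -23.4$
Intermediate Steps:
$d{\left(q,x \right)} = \frac{1}{-6 + x}$ ($d{\left(q,x \right)} = \frac{1}{x - 6} = \frac{1}{-6 + x}$)
$Y = 14$ ($Y = 7 \cdot 2 = 14$)
$L{\left(w \right)} = w - \frac{1}{-6 + w}$
$\left(-8 + Y\right) L{\left(T{\left(5,-4 \right)} \right)} = \left(-8 + 14\right) \frac{-1 - 4 \left(-6 - 4\right)}{-6 - 4} = 6 \frac{-1 - -40}{-10} = 6 \left(- \frac{-1 + 40}{10}\right) = 6 \left(\left(- \frac{1}{10}\right) 39\right) = 6 \left(- \frac{39}{10}\right) = - \frac{117}{5}$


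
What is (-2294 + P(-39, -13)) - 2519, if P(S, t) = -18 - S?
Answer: -4792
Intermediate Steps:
(-2294 + P(-39, -13)) - 2519 = (-2294 + (-18 - 1*(-39))) - 2519 = (-2294 + (-18 + 39)) - 2519 = (-2294 + 21) - 2519 = -2273 - 2519 = -4792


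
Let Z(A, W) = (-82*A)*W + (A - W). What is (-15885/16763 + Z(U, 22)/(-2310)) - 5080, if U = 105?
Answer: -193573290619/38722530 ≈ -4999.0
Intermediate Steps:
Z(A, W) = A - W - 82*A*W (Z(A, W) = -82*A*W + (A - W) = A - W - 82*A*W)
(-15885/16763 + Z(U, 22)/(-2310)) - 5080 = (-15885/16763 + (105 - 1*22 - 82*105*22)/(-2310)) - 5080 = (-15885*1/16763 + (105 - 22 - 189420)*(-1/2310)) - 5080 = (-15885/16763 - 189337*(-1/2310)) - 5080 = (-15885/16763 + 189337/2310) - 5080 = 3137161781/38722530 - 5080 = -193573290619/38722530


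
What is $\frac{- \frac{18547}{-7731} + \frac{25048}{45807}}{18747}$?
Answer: $\frac{347742839}{2212982847333} \approx 0.00015714$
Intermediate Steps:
$\frac{- \frac{18547}{-7731} + \frac{25048}{45807}}{18747} = \left(\left(-18547\right) \left(- \frac{1}{7731}\right) + 25048 \cdot \frac{1}{45807}\right) \frac{1}{18747} = \left(\frac{18547}{7731} + \frac{25048}{45807}\right) \frac{1}{18747} = \frac{347742839}{118044639} \cdot \frac{1}{18747} = \frac{347742839}{2212982847333}$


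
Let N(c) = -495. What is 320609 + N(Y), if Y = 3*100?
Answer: 320114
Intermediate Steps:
Y = 300
320609 + N(Y) = 320609 - 495 = 320114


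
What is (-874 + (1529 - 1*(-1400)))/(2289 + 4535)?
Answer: 2055/6824 ≈ 0.30114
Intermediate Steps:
(-874 + (1529 - 1*(-1400)))/(2289 + 4535) = (-874 + (1529 + 1400))/6824 = (-874 + 2929)*(1/6824) = 2055*(1/6824) = 2055/6824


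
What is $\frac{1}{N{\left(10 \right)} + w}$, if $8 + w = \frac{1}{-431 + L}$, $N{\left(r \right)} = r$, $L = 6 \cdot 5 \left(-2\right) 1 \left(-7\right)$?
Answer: $\frac{11}{21} \approx 0.52381$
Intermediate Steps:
$L = 420$ ($L = 30 \left(-2\right) 1 \left(-7\right) = \left(-60\right) 1 \left(-7\right) = \left(-60\right) \left(-7\right) = 420$)
$w = - \frac{89}{11}$ ($w = -8 + \frac{1}{-431 + 420} = -8 + \frac{1}{-11} = -8 - \frac{1}{11} = - \frac{89}{11} \approx -8.0909$)
$\frac{1}{N{\left(10 \right)} + w} = \frac{1}{10 - \frac{89}{11}} = \frac{1}{\frac{21}{11}} = \frac{11}{21}$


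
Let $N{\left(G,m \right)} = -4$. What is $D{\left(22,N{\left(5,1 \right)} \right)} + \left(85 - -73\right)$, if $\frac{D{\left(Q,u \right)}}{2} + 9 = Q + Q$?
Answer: $228$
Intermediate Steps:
$D{\left(Q,u \right)} = -18 + 4 Q$ ($D{\left(Q,u \right)} = -18 + 2 \left(Q + Q\right) = -18 + 2 \cdot 2 Q = -18 + 4 Q$)
$D{\left(22,N{\left(5,1 \right)} \right)} + \left(85 - -73\right) = \left(-18 + 4 \cdot 22\right) + \left(85 - -73\right) = \left(-18 + 88\right) + \left(85 + 73\right) = 70 + 158 = 228$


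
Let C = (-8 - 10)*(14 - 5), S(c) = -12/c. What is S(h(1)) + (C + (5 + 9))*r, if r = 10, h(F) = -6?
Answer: -1478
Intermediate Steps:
C = -162 (C = -18*9 = -162)
S(h(1)) + (C + (5 + 9))*r = -12/(-6) + (-162 + (5 + 9))*10 = -12*(-⅙) + (-162 + 14)*10 = 2 - 148*10 = 2 - 1480 = -1478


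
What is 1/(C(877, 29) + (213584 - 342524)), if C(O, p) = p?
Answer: -1/128911 ≈ -7.7573e-6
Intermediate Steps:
1/(C(877, 29) + (213584 - 342524)) = 1/(29 + (213584 - 342524)) = 1/(29 - 128940) = 1/(-128911) = -1/128911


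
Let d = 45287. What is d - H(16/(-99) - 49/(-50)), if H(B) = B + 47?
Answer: 223933949/4950 ≈ 45239.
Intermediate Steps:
H(B) = 47 + B
d - H(16/(-99) - 49/(-50)) = 45287 - (47 + (16/(-99) - 49/(-50))) = 45287 - (47 + (16*(-1/99) - 49*(-1/50))) = 45287 - (47 + (-16/99 + 49/50)) = 45287 - (47 + 4051/4950) = 45287 - 1*236701/4950 = 45287 - 236701/4950 = 223933949/4950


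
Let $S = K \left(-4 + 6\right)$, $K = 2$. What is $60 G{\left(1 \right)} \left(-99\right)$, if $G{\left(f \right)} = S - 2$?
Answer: $-11880$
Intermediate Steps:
$S = 4$ ($S = 2 \left(-4 + 6\right) = 2 \cdot 2 = 4$)
$G{\left(f \right)} = 2$ ($G{\left(f \right)} = 4 - 2 = 2$)
$60 G{\left(1 \right)} \left(-99\right) = 60 \cdot 2 \left(-99\right) = 120 \left(-99\right) = -11880$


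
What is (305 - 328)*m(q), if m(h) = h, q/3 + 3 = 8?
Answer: -345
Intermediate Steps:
q = 15 (q = -9 + 3*8 = -9 + 24 = 15)
(305 - 328)*m(q) = (305 - 328)*15 = -23*15 = -345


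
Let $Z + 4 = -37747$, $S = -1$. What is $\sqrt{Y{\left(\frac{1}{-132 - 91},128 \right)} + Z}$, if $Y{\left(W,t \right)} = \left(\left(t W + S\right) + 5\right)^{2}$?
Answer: $\frac{i \sqrt{1876735783}}{223} \approx 194.27 i$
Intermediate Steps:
$Z = -37751$ ($Z = -4 - 37747 = -37751$)
$Y{\left(W,t \right)} = \left(4 + W t\right)^{2}$ ($Y{\left(W,t \right)} = \left(\left(t W - 1\right) + 5\right)^{2} = \left(\left(W t - 1\right) + 5\right)^{2} = \left(\left(-1 + W t\right) + 5\right)^{2} = \left(4 + W t\right)^{2}$)
$\sqrt{Y{\left(\frac{1}{-132 - 91},128 \right)} + Z} = \sqrt{\left(4 + \frac{1}{-132 - 91} \cdot 128\right)^{2} - 37751} = \sqrt{\left(4 + \frac{1}{-223} \cdot 128\right)^{2} - 37751} = \sqrt{\left(4 - \frac{128}{223}\right)^{2} - 37751} = \sqrt{\left(\frac{764}{223}\right)^{2} - 37751} = \sqrt{\frac{583696}{49729} - 37751} = \sqrt{- \frac{1876735783}{49729}} = \frac{i \sqrt{1876735783}}{223}$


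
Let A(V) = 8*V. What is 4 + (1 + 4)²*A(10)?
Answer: 2004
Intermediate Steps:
4 + (1 + 4)²*A(10) = 4 + (1 + 4)²*(8*10) = 4 + 5²*80 = 4 + 25*80 = 4 + 2000 = 2004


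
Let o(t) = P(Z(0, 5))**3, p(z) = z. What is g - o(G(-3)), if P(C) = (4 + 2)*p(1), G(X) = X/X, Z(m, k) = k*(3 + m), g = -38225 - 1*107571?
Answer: -146012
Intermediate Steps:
g = -145796 (g = -38225 - 107571 = -145796)
G(X) = 1
P(C) = 6 (P(C) = (4 + 2)*1 = 6*1 = 6)
o(t) = 216 (o(t) = 6**3 = 216)
g - o(G(-3)) = -145796 - 1*216 = -145796 - 216 = -146012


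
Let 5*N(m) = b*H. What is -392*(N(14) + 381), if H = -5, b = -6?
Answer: -151704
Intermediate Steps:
N(m) = 6 (N(m) = (-6*(-5))/5 = (⅕)*30 = 6)
-392*(N(14) + 381) = -392*(6 + 381) = -392*387 = -151704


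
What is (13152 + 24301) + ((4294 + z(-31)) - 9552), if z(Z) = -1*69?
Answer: 32126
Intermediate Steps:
z(Z) = -69
(13152 + 24301) + ((4294 + z(-31)) - 9552) = (13152 + 24301) + ((4294 - 69) - 9552) = 37453 + (4225 - 9552) = 37453 - 5327 = 32126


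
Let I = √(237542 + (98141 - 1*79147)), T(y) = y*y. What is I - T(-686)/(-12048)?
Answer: 117649/3012 + 6*√7126 ≈ 545.55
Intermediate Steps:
T(y) = y²
I = 6*√7126 (I = √(237542 + (98141 - 79147)) = √(237542 + 18994) = √256536 = 6*√7126 ≈ 506.49)
I - T(-686)/(-12048) = 6*√7126 - (-686)²/(-12048) = 6*√7126 - 470596*(-1)/12048 = 6*√7126 - 1*(-117649/3012) = 6*√7126 + 117649/3012 = 117649/3012 + 6*√7126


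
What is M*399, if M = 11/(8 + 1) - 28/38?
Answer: 581/3 ≈ 193.67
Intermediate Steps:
M = 83/171 (M = 11/9 - 28*1/38 = 11*(1/9) - 14/19 = 11/9 - 14/19 = 83/171 ≈ 0.48538)
M*399 = (83/171)*399 = 581/3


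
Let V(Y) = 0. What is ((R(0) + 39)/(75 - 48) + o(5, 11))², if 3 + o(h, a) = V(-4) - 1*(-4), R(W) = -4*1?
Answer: 3844/729 ≈ 5.2730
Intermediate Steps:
R(W) = -4
o(h, a) = 1 (o(h, a) = -3 + (0 - 1*(-4)) = -3 + (0 + 4) = -3 + 4 = 1)
((R(0) + 39)/(75 - 48) + o(5, 11))² = ((-4 + 39)/(75 - 48) + 1)² = (35/27 + 1)² = (62/27)² = 3844/729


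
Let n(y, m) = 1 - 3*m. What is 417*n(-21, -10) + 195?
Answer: 13122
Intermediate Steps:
417*n(-21, -10) + 195 = 417*(1 - 3*(-10)) + 195 = 417*(1 + 30) + 195 = 417*31 + 195 = 12927 + 195 = 13122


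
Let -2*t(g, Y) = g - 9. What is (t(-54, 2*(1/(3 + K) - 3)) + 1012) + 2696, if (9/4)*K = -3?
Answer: 7479/2 ≈ 3739.5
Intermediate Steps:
K = -4/3 (K = (4/9)*(-3) = -4/3 ≈ -1.3333)
t(g, Y) = 9/2 - g/2 (t(g, Y) = -(g - 9)/2 = -(-9 + g)/2 = 9/2 - g/2)
(t(-54, 2*(1/(3 + K) - 3)) + 1012) + 2696 = ((9/2 - 1/2*(-54)) + 1012) + 2696 = ((9/2 + 27) + 1012) + 2696 = (63/2 + 1012) + 2696 = 2087/2 + 2696 = 7479/2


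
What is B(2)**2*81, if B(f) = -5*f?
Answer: 8100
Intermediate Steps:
B(2)**2*81 = (-5*2)**2*81 = (-10)**2*81 = 100*81 = 8100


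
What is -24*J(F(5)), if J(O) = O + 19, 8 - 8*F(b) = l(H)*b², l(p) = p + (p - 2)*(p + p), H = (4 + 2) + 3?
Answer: 9645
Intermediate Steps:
H = 9 (H = 6 + 3 = 9)
l(p) = p + 2*p*(-2 + p) (l(p) = p + (-2 + p)*(2*p) = p + 2*p*(-2 + p))
F(b) = 1 - 135*b²/8 (F(b) = 1 - 9*(-3 + 2*9)*b²/8 = 1 - 9*(-3 + 18)*b²/8 = 1 - 9*15*b²/8 = 1 - 135*b²/8)
J(O) = 19 + O
-24*J(F(5)) = -24*(19 + (1 - 135/8*5²)) = -24*(19 + (1 - 135/8*25)) = -24*(19 + (1 - 3375/8)) = -24*(19 - 3367/8) = -24*(-3215/8) = 9645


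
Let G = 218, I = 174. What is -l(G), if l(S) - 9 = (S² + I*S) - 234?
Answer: -85231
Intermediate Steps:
l(S) = -225 + S² + 174*S (l(S) = 9 + ((S² + 174*S) - 234) = 9 + (-234 + S² + 174*S) = -225 + S² + 174*S)
-l(G) = -(-225 + 218² + 174*218) = -(-225 + 47524 + 37932) = -1*85231 = -85231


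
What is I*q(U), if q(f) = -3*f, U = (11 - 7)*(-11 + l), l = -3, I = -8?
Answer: -1344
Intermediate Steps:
U = -56 (U = (11 - 7)*(-11 - 3) = 4*(-14) = -56)
I*q(U) = -(-24)*(-56) = -8*168 = -1344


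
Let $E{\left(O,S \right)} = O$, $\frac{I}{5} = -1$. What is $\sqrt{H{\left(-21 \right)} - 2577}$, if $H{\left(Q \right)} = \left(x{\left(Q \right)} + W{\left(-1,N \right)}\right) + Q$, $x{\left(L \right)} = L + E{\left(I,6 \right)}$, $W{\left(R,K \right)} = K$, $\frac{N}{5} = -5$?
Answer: $i \sqrt{2649} \approx 51.468 i$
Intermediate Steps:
$N = -25$ ($N = 5 \left(-5\right) = -25$)
$I = -5$ ($I = 5 \left(-1\right) = -5$)
$x{\left(L \right)} = -5 + L$ ($x{\left(L \right)} = L - 5 = -5 + L$)
$H{\left(Q \right)} = -30 + 2 Q$ ($H{\left(Q \right)} = \left(\left(-5 + Q\right) - 25\right) + Q = \left(-30 + Q\right) + Q = -30 + 2 Q$)
$\sqrt{H{\left(-21 \right)} - 2577} = \sqrt{\left(-30 + 2 \left(-21\right)\right) - 2577} = \sqrt{\left(-30 - 42\right) - 2577} = \sqrt{-72 - 2577} = \sqrt{-2649} = i \sqrt{2649}$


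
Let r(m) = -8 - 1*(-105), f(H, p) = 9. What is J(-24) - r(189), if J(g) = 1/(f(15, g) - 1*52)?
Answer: -4172/43 ≈ -97.023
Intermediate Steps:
r(m) = 97 (r(m) = -8 + 105 = 97)
J(g) = -1/43 (J(g) = 1/(9 - 1*52) = 1/(9 - 52) = 1/(-43) = -1/43)
J(-24) - r(189) = -1/43 - 1*97 = -1/43 - 97 = -4172/43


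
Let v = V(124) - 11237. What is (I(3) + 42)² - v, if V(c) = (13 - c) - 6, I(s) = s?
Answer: 13379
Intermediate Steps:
V(c) = 7 - c
v = -11354 (v = (7 - 1*124) - 11237 = (7 - 124) - 11237 = -117 - 11237 = -11354)
(I(3) + 42)² - v = (3 + 42)² - 1*(-11354) = 45² + 11354 = 2025 + 11354 = 13379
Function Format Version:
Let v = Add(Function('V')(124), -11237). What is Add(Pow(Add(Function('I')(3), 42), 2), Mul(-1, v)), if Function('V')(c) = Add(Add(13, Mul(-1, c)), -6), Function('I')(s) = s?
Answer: 13379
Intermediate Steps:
Function('V')(c) = Add(7, Mul(-1, c))
v = -11354 (v = Add(Add(7, Mul(-1, 124)), -11237) = Add(Add(7, -124), -11237) = Add(-117, -11237) = -11354)
Add(Pow(Add(Function('I')(3), 42), 2), Mul(-1, v)) = Add(Pow(Add(3, 42), 2), Mul(-1, -11354)) = Add(Pow(45, 2), 11354) = Add(2025, 11354) = 13379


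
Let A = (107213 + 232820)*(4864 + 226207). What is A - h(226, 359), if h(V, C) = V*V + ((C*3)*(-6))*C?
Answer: 78574034125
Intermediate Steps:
h(V, C) = V² - 18*C² (h(V, C) = V² + ((3*C)*(-6))*C = V² + (-18*C)*C = V² - 18*C²)
A = 78571765343 (A = 340033*231071 = 78571765343)
A - h(226, 359) = 78571765343 - (226² - 18*359²) = 78571765343 - (51076 - 18*128881) = 78571765343 - (51076 - 2319858) = 78571765343 - 1*(-2268782) = 78571765343 + 2268782 = 78574034125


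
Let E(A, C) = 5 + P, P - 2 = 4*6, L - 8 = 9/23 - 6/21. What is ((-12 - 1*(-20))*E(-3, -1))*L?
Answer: 323640/161 ≈ 2010.2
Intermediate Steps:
L = 1305/161 (L = 8 + (9/23 - 6/21) = 8 + (9*(1/23) - 6*1/21) = 8 + (9/23 - 2/7) = 8 + 17/161 = 1305/161 ≈ 8.1056)
P = 26 (P = 2 + 4*6 = 2 + 24 = 26)
E(A, C) = 31 (E(A, C) = 5 + 26 = 31)
((-12 - 1*(-20))*E(-3, -1))*L = ((-12 - 1*(-20))*31)*(1305/161) = ((-12 + 20)*31)*(1305/161) = (8*31)*(1305/161) = 248*(1305/161) = 323640/161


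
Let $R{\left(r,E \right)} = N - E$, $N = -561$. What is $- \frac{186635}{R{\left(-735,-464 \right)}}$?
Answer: $\frac{186635}{97} \approx 1924.1$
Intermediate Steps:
$R{\left(r,E \right)} = -561 - E$
$- \frac{186635}{R{\left(-735,-464 \right)}} = - \frac{186635}{-561 - -464} = - \frac{186635}{-561 + 464} = - \frac{186635}{-97} = \left(-186635\right) \left(- \frac{1}{97}\right) = \frac{186635}{97}$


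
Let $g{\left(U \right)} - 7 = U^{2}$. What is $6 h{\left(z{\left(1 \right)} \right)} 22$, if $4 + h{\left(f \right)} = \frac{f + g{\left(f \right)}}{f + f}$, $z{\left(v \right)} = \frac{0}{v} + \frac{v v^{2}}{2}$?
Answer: $495$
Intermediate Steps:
$z{\left(v \right)} = \frac{v^{3}}{2}$ ($z{\left(v \right)} = 0 + v^{3} \cdot \frac{1}{2} = 0 + \frac{v^{3}}{2} = \frac{v^{3}}{2}$)
$g{\left(U \right)} = 7 + U^{2}$
$h{\left(f \right)} = -4 + \frac{7 + f + f^{2}}{2 f}$ ($h{\left(f \right)} = -4 + \frac{f + \left(7 + f^{2}\right)}{f + f} = -4 + \frac{7 + f + f^{2}}{2 f}$)
$6 h{\left(z{\left(1 \right)} \right)} 22 = 6 \frac{7 + \left(\frac{1^{3}}{2}\right)^{2} - 7 \frac{1^{3}}{2}}{2 \frac{1^{3}}{2}} \cdot 22 = 6 \frac{7 + \left(\frac{1}{2} \cdot 1\right)^{2} - 7 \cdot \frac{1}{2} \cdot 1}{2 \cdot \frac{1}{2} \cdot 1} \cdot 22 = 6 \frac{\frac{1}{\frac{1}{2}} \left(7 + \left(\frac{1}{2}\right)^{2} - \frac{7}{2}\right)}{2} \cdot 22 = 6 \cdot \frac{1}{2} \cdot 2 \left(7 + \frac{1}{4} - \frac{7}{2}\right) 22 = 6 \cdot \frac{1}{2} \cdot 2 \cdot \frac{15}{4} \cdot 22 = 6 \cdot \frac{15}{4} \cdot 22 = \frac{45}{2} \cdot 22 = 495$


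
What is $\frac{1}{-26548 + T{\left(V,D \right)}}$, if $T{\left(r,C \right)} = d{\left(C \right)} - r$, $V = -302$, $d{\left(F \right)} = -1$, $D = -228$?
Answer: $- \frac{1}{26247} \approx -3.81 \cdot 10^{-5}$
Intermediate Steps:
$T{\left(r,C \right)} = -1 - r$
$\frac{1}{-26548 + T{\left(V,D \right)}} = \frac{1}{-26548 - -301} = \frac{1}{-26548 + \left(-1 + 302\right)} = \frac{1}{-26548 + 301} = \frac{1}{-26247} = - \frac{1}{26247}$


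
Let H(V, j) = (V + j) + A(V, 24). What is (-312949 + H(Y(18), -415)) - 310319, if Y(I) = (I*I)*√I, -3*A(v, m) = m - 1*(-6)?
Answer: -623693 + 972*√2 ≈ -6.2232e+5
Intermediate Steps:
A(v, m) = -2 - m/3 (A(v, m) = -(m - 1*(-6))/3 = -(m + 6)/3 = -(6 + m)/3 = -2 - m/3)
Y(I) = I^(5/2) (Y(I) = I²*√I = I^(5/2))
H(V, j) = -10 + V + j (H(V, j) = (V + j) + (-2 - ⅓*24) = (V + j) + (-2 - 8) = (V + j) - 10 = -10 + V + j)
(-312949 + H(Y(18), -415)) - 310319 = (-312949 + (-10 + 18^(5/2) - 415)) - 310319 = (-312949 + (-10 + 972*√2 - 415)) - 310319 = (-312949 + (-425 + 972*√2)) - 310319 = (-313374 + 972*√2) - 310319 = -623693 + 972*√2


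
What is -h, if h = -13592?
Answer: 13592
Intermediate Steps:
-h = -1*(-13592) = 13592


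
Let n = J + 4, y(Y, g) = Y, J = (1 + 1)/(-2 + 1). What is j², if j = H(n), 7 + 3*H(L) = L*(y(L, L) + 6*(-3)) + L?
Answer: 1369/9 ≈ 152.11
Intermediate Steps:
J = -2 (J = 2/(-1) = 2*(-1) = -2)
n = 2 (n = -2 + 4 = 2)
H(L) = -7/3 + L/3 + L*(-18 + L)/3 (H(L) = -7/3 + (L*(L + 6*(-3)) + L)/3 = -7/3 + (L*(L - 18) + L)/3 = -7/3 + (L*(-18 + L) + L)/3 = -7/3 + (L + L*(-18 + L))/3 = -7/3 + (L/3 + L*(-18 + L)/3) = -7/3 + L/3 + L*(-18 + L)/3)
j = -37/3 (j = -7/3 - 17/3*2 + (⅓)*2² = -7/3 - 34/3 + (⅓)*4 = -7/3 - 34/3 + 4/3 = -37/3 ≈ -12.333)
j² = (-37/3)² = 1369/9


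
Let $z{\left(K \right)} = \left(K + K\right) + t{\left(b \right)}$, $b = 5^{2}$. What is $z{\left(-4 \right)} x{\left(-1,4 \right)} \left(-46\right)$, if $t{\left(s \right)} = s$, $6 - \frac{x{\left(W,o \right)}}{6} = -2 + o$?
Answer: $-18768$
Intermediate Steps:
$x{\left(W,o \right)} = 48 - 6 o$ ($x{\left(W,o \right)} = 36 - 6 \left(-2 + o\right) = 36 - \left(-12 + 6 o\right) = 48 - 6 o$)
$b = 25$
$z{\left(K \right)} = 25 + 2 K$ ($z{\left(K \right)} = \left(K + K\right) + 25 = 2 K + 25 = 25 + 2 K$)
$z{\left(-4 \right)} x{\left(-1,4 \right)} \left(-46\right) = \left(25 + 2 \left(-4\right)\right) \left(48 - 24\right) \left(-46\right) = \left(25 - 8\right) \left(48 - 24\right) \left(-46\right) = 17 \cdot 24 \left(-46\right) = 408 \left(-46\right) = -18768$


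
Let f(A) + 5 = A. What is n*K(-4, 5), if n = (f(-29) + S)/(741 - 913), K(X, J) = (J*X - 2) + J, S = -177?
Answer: -3587/172 ≈ -20.855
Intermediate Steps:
f(A) = -5 + A
K(X, J) = -2 + J + J*X (K(X, J) = (-2 + J*X) + J = -2 + J + J*X)
n = 211/172 (n = ((-5 - 29) - 177)/(741 - 913) = (-34 - 177)/(-172) = -211*(-1/172) = 211/172 ≈ 1.2267)
n*K(-4, 5) = 211*(-2 + 5 + 5*(-4))/172 = 211*(-2 + 5 - 20)/172 = (211/172)*(-17) = -3587/172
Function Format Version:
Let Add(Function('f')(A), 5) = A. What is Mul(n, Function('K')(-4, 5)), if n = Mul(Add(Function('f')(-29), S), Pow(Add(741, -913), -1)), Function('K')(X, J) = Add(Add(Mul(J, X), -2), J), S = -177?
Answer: Rational(-3587, 172) ≈ -20.855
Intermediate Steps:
Function('f')(A) = Add(-5, A)
Function('K')(X, J) = Add(-2, J, Mul(J, X)) (Function('K')(X, J) = Add(Add(-2, Mul(J, X)), J) = Add(-2, J, Mul(J, X)))
n = Rational(211, 172) (n = Mul(Add(Add(-5, -29), -177), Pow(Add(741, -913), -1)) = Mul(Add(-34, -177), Pow(-172, -1)) = Mul(-211, Rational(-1, 172)) = Rational(211, 172) ≈ 1.2267)
Mul(n, Function('K')(-4, 5)) = Mul(Rational(211, 172), Add(-2, 5, Mul(5, -4))) = Mul(Rational(211, 172), Add(-2, 5, -20)) = Mul(Rational(211, 172), -17) = Rational(-3587, 172)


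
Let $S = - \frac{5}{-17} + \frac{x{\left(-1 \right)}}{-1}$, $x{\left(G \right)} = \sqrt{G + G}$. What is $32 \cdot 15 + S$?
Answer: $\frac{8165}{17} - i \sqrt{2} \approx 480.29 - 1.4142 i$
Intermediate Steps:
$x{\left(G \right)} = \sqrt{2} \sqrt{G}$ ($x{\left(G \right)} = \sqrt{2 G} = \sqrt{2} \sqrt{G}$)
$S = \frac{5}{17} - i \sqrt{2}$ ($S = - \frac{5}{-17} + \frac{\sqrt{2} \sqrt{-1}}{-1} = \left(-5\right) \left(- \frac{1}{17}\right) + \sqrt{2} i \left(-1\right) = \frac{5}{17} + i \sqrt{2} \left(-1\right) = \frac{5}{17} - i \sqrt{2} \approx 0.29412 - 1.4142 i$)
$32 \cdot 15 + S = 32 \cdot 15 + \left(\frac{5}{17} - i \sqrt{2}\right) = 480 + \left(\frac{5}{17} - i \sqrt{2}\right) = \frac{8165}{17} - i \sqrt{2}$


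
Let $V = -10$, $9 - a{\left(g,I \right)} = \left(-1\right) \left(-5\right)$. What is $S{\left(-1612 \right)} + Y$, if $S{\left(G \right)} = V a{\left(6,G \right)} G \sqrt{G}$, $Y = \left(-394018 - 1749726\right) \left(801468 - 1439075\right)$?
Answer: $1366866180608 + 128960 i \sqrt{403} \approx 1.3669 \cdot 10^{12} + 2.5889 \cdot 10^{6} i$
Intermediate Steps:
$a{\left(g,I \right)} = 4$ ($a{\left(g,I \right)} = 9 - \left(-1\right) \left(-5\right) = 9 - 5 = 4$)
$Y = 1366866180608$ ($Y = \left(-2143744\right) \left(-637607\right) = 1366866180608$)
$S{\left(G \right)} = - 40 G^{\frac{3}{2}}$ ($S{\left(G \right)} = \left(-10\right) 4 G \sqrt{G} = - 40 G^{\frac{3}{2}}$)
$S{\left(-1612 \right)} + Y = - 40 \left(-1612\right)^{\frac{3}{2}} + 1366866180608 = - 40 \left(- 3224 i \sqrt{403}\right) + 1366866180608 = 128960 i \sqrt{403} + 1366866180608 = 1366866180608 + 128960 i \sqrt{403}$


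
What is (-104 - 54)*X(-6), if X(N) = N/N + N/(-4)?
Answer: -395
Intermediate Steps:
X(N) = 1 - N/4 (X(N) = 1 + N*(-¼) = 1 - N/4)
(-104 - 54)*X(-6) = (-104 - 54)*(1 - ¼*(-6)) = -158*(1 + 3/2) = -158*5/2 = -395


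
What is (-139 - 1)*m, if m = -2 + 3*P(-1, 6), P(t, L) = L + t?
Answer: -1820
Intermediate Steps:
m = 13 (m = -2 + 3*(6 - 1) = -2 + 3*5 = -2 + 15 = 13)
(-139 - 1)*m = (-139 - 1)*13 = -140*13 = -1820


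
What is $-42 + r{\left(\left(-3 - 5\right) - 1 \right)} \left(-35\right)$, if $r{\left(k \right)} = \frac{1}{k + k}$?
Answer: $- \frac{721}{18} \approx -40.056$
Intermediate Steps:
$r{\left(k \right)} = \frac{1}{2 k}$
$-42 + r{\left(\left(-3 - 5\right) - 1 \right)} \left(-35\right) = -42 + \frac{1}{2 \left(\left(-3 - 5\right) - 1\right)} \left(-35\right) = -42 + \frac{1}{2 \left(-8 - 1\right)} \left(-35\right) = -42 + \frac{1}{2 \left(-9\right)} \left(-35\right) = -42 + \frac{1}{2} \left(- \frac{1}{9}\right) \left(-35\right) = -42 - - \frac{35}{18} = -42 + \frac{35}{18} = - \frac{721}{18}$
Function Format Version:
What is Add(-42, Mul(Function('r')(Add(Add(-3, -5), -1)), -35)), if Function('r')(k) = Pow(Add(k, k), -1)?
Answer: Rational(-721, 18) ≈ -40.056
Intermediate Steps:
Function('r')(k) = Mul(Rational(1, 2), Pow(k, -1)) (Function('r')(k) = Pow(Mul(2, k), -1) = Mul(Rational(1, 2), Pow(k, -1)))
Add(-42, Mul(Function('r')(Add(Add(-3, -5), -1)), -35)) = Add(-42, Mul(Mul(Rational(1, 2), Pow(Add(Add(-3, -5), -1), -1)), -35)) = Add(-42, Mul(Mul(Rational(1, 2), Pow(Add(-8, -1), -1)), -35)) = Add(-42, Mul(Mul(Rational(1, 2), Pow(-9, -1)), -35)) = Add(-42, Mul(Mul(Rational(1, 2), Rational(-1, 9)), -35)) = Add(-42, Mul(Rational(-1, 18), -35)) = Add(-42, Rational(35, 18)) = Rational(-721, 18)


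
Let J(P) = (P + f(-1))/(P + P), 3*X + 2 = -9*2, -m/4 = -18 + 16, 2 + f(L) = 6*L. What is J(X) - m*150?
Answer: -11989/10 ≈ -1198.9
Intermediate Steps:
f(L) = -2 + 6*L
m = 8 (m = -4*(-18 + 16) = -4*(-2) = 8)
X = -20/3 (X = -⅔ + (-9*2)/3 = -⅔ + (⅓)*(-18) = -⅔ - 6 = -20/3 ≈ -6.6667)
J(P) = (-8 + P)/(2*P) (J(P) = (P + (-2 + 6*(-1)))/(P + P) = (P + (-2 - 6))/((2*P)) = (P - 8)*(1/(2*P)) = (-8 + P)*(1/(2*P)) = (-8 + P)/(2*P))
J(X) - m*150 = (-8 - 20/3)/(2*(-20/3)) - 8*150 = (½)*(-3/20)*(-44/3) - 1*1200 = 11/10 - 1200 = -11989/10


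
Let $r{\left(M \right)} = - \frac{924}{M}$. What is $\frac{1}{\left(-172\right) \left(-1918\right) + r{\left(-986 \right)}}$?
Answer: $\frac{493}{162639190} \approx 3.0313 \cdot 10^{-6}$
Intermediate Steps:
$\frac{1}{\left(-172\right) \left(-1918\right) + r{\left(-986 \right)}} = \frac{1}{\left(-172\right) \left(-1918\right) - \frac{924}{-986}} = \frac{1}{329896 - - \frac{462}{493}} = \frac{1}{329896 + \frac{462}{493}} = \frac{1}{\frac{162639190}{493}} = \frac{493}{162639190}$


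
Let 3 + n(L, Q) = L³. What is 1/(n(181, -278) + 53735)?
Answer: 1/5983473 ≈ 1.6713e-7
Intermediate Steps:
n(L, Q) = -3 + L³
1/(n(181, -278) + 53735) = 1/((-3 + 181³) + 53735) = 1/((-3 + 5929741) + 53735) = 1/(5929738 + 53735) = 1/5983473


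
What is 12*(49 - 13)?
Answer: 432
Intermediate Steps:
12*(49 - 13) = 12*36 = 432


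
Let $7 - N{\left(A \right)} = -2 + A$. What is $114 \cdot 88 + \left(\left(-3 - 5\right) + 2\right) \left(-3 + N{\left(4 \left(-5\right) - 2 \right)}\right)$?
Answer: $9864$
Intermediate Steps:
$N{\left(A \right)} = 9 - A$ ($N{\left(A \right)} = 7 - \left(-2 + A\right) = 9 - A$)
$114 \cdot 88 + \left(\left(-3 - 5\right) + 2\right) \left(-3 + N{\left(4 \left(-5\right) - 2 \right)}\right) = 114 \cdot 88 + \left(\left(-3 - 5\right) + 2\right) \left(-3 + \left(9 - \left(4 \left(-5\right) - 2\right)\right)\right) = 10032 + \left(-8 + 2\right) \left(-3 + \left(9 - \left(-20 - 2\right)\right)\right) = 10032 - 6 \left(-3 + \left(9 - -22\right)\right) = 10032 - 6 \left(-3 + \left(9 + 22\right)\right) = 10032 - 6 \left(-3 + 31\right) = 10032 - 168 = 9864$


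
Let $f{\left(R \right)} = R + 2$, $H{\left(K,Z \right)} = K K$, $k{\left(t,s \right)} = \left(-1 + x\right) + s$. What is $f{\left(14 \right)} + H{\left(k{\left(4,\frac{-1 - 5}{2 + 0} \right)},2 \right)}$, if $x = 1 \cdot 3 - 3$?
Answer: $32$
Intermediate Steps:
$x = 0$ ($x = 3 - 3 = 0$)
$k{\left(t,s \right)} = -1 + s$ ($k{\left(t,s \right)} = \left(-1 + 0\right) + s = -1 + s$)
$H{\left(K,Z \right)} = K^{2}$
$f{\left(R \right)} = 2 + R$
$f{\left(14 \right)} + H{\left(k{\left(4,\frac{-1 - 5}{2 + 0} \right)},2 \right)} = \left(2 + 14\right) + \left(-1 + \frac{-1 - 5}{2 + 0}\right)^{2} = 16 + \left(-1 - \frac{6}{2}\right)^{2} = 16 + \left(-1 - 3\right)^{2} = 16 + \left(-4\right)^{2} = 16 + 16 = 32$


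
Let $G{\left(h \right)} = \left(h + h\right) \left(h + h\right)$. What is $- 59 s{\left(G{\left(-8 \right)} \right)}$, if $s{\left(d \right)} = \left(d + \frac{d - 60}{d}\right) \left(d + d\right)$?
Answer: $-7756376$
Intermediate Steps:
$G{\left(h \right)} = 4 h^{2}$ ($G{\left(h \right)} = 2 h 2 h = 4 h^{2}$)
$s{\left(d \right)} = 2 d \left(d + \frac{-60 + d}{d}\right)$ ($s{\left(d \right)} = \left(d + \frac{-60 + d}{d}\right) 2 d = 2 d \left(d + \frac{-60 + d}{d}\right)$)
$- 59 s{\left(G{\left(-8 \right)} \right)} = - 59 \left(-120 + 2 \cdot 4 \left(-8\right)^{2} + 2 \left(4 \left(-8\right)^{2}\right)^{2}\right) = - 59 \left(-120 + 2 \cdot 4 \cdot 64 + 2 \left(4 \cdot 64\right)^{2}\right) = - 59 \left(-120 + 2 \cdot 256 + 2 \cdot 256^{2}\right) = - 59 \left(-120 + 512 + 2 \cdot 65536\right) = - 59 \left(-120 + 512 + 131072\right) = \left(-59\right) 131464 = -7756376$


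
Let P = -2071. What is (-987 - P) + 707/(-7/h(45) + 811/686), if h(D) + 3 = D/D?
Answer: 1983405/1606 ≈ 1235.0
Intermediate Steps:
h(D) = -2 (h(D) = -3 + D/D = -3 + 1 = -2)
(-987 - P) + 707/(-7/h(45) + 811/686) = (-987 - 1*(-2071)) + 707/(-7/(-2) + 811/686) = (-987 + 2071) + 707/(-7*(-½) + 811*(1/686)) = 1084 + 707/(7/2 + 811/686) = 1084 + 707/(1606/343) = 1084 + 707*(343/1606) = 1084 + 242501/1606 = 1983405/1606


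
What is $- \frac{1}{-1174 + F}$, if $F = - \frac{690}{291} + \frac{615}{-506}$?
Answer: $\frac{49082}{57798303} \approx 0.00084919$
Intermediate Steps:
$F = - \frac{176035}{49082}$ ($F = \left(-690\right) \frac{1}{291} + 615 \left(- \frac{1}{506}\right) = - \frac{230}{97} - \frac{615}{506} = - \frac{176035}{49082} \approx -3.5865$)
$- \frac{1}{-1174 + F} = - \frac{1}{-1174 - \frac{176035}{49082}} = - \frac{1}{- \frac{57798303}{49082}} = \left(-1\right) \left(- \frac{49082}{57798303}\right) = \frac{49082}{57798303}$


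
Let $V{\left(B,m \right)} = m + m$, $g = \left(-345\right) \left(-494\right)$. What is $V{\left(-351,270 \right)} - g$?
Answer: $-169890$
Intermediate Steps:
$g = 170430$
$V{\left(B,m \right)} = 2 m$
$V{\left(-351,270 \right)} - g = 2 \cdot 270 - 170430 = 540 - 170430 = -169890$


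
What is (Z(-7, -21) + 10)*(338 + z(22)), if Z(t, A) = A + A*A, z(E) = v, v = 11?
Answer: 150070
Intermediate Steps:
z(E) = 11
Z(t, A) = A + A**2
(Z(-7, -21) + 10)*(338 + z(22)) = (-21*(1 - 21) + 10)*(338 + 11) = (-21*(-20) + 10)*349 = (420 + 10)*349 = 430*349 = 150070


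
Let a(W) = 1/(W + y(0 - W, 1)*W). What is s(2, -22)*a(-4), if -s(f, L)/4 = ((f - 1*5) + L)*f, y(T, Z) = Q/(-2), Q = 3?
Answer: 100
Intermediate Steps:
y(T, Z) = -3/2 (y(T, Z) = 3/(-2) = 3*(-½) = -3/2)
s(f, L) = -4*f*(-5 + L + f) (s(f, L) = -4*((f - 1*5) + L)*f = -4*((f - 5) + L)*f = -4*((-5 + f) + L)*f = -4*(-5 + L + f)*f = -4*f*(-5 + L + f))
a(W) = -2/W (a(W) = 1/(W - 3*W/2) = 1/(-W/2) = -2/W)
s(2, -22)*a(-4) = (4*2*(5 - 1*(-22) - 1*2))*(-2/(-4)) = (4*2*(5 + 22 - 2))*(-2*(-¼)) = (4*2*25)*(½) = 200*(½) = 100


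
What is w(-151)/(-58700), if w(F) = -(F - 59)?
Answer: -21/5870 ≈ -0.0035775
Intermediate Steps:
w(F) = 59 - F (w(F) = -(-59 + F) = 59 - F)
w(-151)/(-58700) = (59 - 1*(-151))/(-58700) = (59 + 151)*(-1/58700) = 210*(-1/58700) = -21/5870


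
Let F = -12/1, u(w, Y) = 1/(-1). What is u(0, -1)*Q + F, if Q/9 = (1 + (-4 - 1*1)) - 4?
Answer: 60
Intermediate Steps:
u(w, Y) = -1
F = -12 (F = -12*1 = -12)
Q = -72 (Q = 9*((1 + (-4 - 1*1)) - 4) = 9*((1 + (-4 - 1)) - 4) = 9*((1 - 5) - 4) = 9*(-4 - 4) = 9*(-8) = -72)
u(0, -1)*Q + F = -1*(-72) - 12 = 72 - 12 = 60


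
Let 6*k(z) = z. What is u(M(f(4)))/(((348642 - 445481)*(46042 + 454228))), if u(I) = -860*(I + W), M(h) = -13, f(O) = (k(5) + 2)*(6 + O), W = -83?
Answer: -8256/4844564653 ≈ -1.7042e-6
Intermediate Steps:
k(z) = z/6
f(O) = 17 + 17*O/6 (f(O) = ((⅙)*5 + 2)*(6 + O) = (⅚ + 2)*(6 + O) = 17*(6 + O)/6 = 17 + 17*O/6)
u(I) = 71380 - 860*I (u(I) = -860*(I - 83) = -860*(-83 + I) = 71380 - 860*I)
u(M(f(4)))/(((348642 - 445481)*(46042 + 454228))) = (71380 - 860*(-13))/(((348642 - 445481)*(46042 + 454228))) = (71380 + 11180)/((-96839*500270)) = 82560/(-48445646530) = 82560*(-1/48445646530) = -8256/4844564653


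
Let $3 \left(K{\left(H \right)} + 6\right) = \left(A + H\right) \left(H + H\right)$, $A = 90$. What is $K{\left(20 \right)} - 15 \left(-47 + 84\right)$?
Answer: $\frac{2717}{3} \approx 905.67$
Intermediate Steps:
$K{\left(H \right)} = -6 + \frac{2 H \left(90 + H\right)}{3}$ ($K{\left(H \right)} = -6 + \frac{\left(90 + H\right) \left(H + H\right)}{3} = -6 + \frac{\left(90 + H\right) 2 H}{3} = -6 + \frac{2 H \left(90 + H\right)}{3}$)
$K{\left(20 \right)} - 15 \left(-47 + 84\right) = \left(-6 + 60 \cdot 20 + \frac{2 \cdot 20^{2}}{3}\right) - 15 \left(-47 + 84\right) = \left(-6 + 1200 + \frac{2}{3} \cdot 400\right) - 15 \cdot 37 = \left(-6 + 1200 + \frac{800}{3}\right) - 555 = \frac{4382}{3} - 555 = \frac{2717}{3}$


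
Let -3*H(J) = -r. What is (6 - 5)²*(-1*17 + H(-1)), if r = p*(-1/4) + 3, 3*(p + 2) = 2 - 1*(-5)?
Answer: -577/36 ≈ -16.028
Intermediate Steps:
p = ⅓ (p = -2 + (2 - 1*(-5))/3 = -2 + (2 + 5)/3 = -2 + (⅓)*7 = -2 + 7/3 = ⅓ ≈ 0.33333)
r = 35/12 (r = (-1/4)/3 + 3 = (-1*¼)/3 + 3 = (⅓)*(-¼) + 3 = -1/12 + 3 = 35/12 ≈ 2.9167)
H(J) = 35/36 (H(J) = -(-1)*35/(3*12) = -⅓*(-35/12) = 35/36)
(6 - 5)²*(-1*17 + H(-1)) = (6 - 5)²*(-1*17 + 35/36) = 1²*(-17 + 35/36) = 1*(-577/36) = -577/36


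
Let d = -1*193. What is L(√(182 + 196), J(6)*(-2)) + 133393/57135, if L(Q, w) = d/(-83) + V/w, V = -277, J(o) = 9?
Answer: 43881203/2188710 ≈ 20.049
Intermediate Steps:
d = -193
L(Q, w) = 193/83 - 277/w (L(Q, w) = -193/(-83) - 277/w = -193*(-1/83) - 277/w = 193/83 - 277/w)
L(√(182 + 196), J(6)*(-2)) + 133393/57135 = (193/83 - 277/(9*(-2))) + 133393/57135 = (193/83 - 277/(-18)) + 133393*(1/57135) = (193/83 - 277*(-1/18)) + 10261/4395 = (193/83 + 277/18) + 10261/4395 = 26465/1494 + 10261/4395 = 43881203/2188710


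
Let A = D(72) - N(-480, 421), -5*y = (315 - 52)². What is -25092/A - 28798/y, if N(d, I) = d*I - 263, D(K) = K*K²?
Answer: 81143759542/39813053879 ≈ 2.0381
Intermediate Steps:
D(K) = K³
N(d, I) = -263 + I*d (N(d, I) = I*d - 263 = -263 + I*d)
y = -69169/5 (y = -(315 - 52)²/5 = -⅕*263² = -⅕*69169 = -69169/5 ≈ -13834.)
A = 575591 (A = 72³ - (-263 + 421*(-480)) = 373248 - (-263 - 202080) = 373248 - 1*(-202343) = 373248 + 202343 = 575591)
-25092/A - 28798/y = -25092/575591 - 28798/(-69169/5) = -25092*1/575591 - 28798*(-5/69169) = -25092/575591 + 143990/69169 = 81143759542/39813053879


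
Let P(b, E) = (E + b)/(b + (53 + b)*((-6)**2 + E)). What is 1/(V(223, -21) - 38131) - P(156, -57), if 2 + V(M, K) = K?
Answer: 1257671/53835294 ≈ 0.023361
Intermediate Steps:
V(M, K) = -2 + K
P(b, E) = (E + b)/(b + (36 + E)*(53 + b)) (P(b, E) = (E + b)/(b + (53 + b)*(36 + E)) = (E + b)/(b + (36 + E)*(53 + b)))
1/(V(223, -21) - 38131) - P(156, -57) = 1/((-2 - 21) - 38131) - (-57 + 156)/(1908 + 37*156 + 53*(-57) - 57*156) = 1/(-23 - 38131) - 99/(1908 + 5772 - 3021 - 8892) = 1/(-38154) - 99/(-4233) = -1/38154 - (-1)*99/4233 = -1/38154 - 1*(-33/1411) = -1/38154 + 33/1411 = 1257671/53835294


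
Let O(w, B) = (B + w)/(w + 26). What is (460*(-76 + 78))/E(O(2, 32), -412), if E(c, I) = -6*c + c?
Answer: -2576/17 ≈ -151.53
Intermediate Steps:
O(w, B) = (B + w)/(26 + w)
E(c, I) = -5*c
(460*(-76 + 78))/E(O(2, 32), -412) = (460*(-76 + 78))/((-5*(32 + 2)/(26 + 2))) = (460*2)/((-5*34/28)) = 920/((-5*34/28)) = 920/((-5*17/14)) = 920/(-85/14) = 920*(-14/85) = -2576/17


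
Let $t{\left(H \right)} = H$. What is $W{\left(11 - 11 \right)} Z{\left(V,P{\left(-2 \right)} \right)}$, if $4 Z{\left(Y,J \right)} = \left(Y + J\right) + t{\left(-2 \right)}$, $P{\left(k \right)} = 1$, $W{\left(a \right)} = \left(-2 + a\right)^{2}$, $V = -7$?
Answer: $-8$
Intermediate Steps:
$Z{\left(Y,J \right)} = - \frac{1}{2} + \frac{J}{4} + \frac{Y}{4}$ ($Z{\left(Y,J \right)} = \frac{\left(Y + J\right) - 2}{4} = \frac{\left(J + Y\right) - 2}{4} = \frac{-2 + J + Y}{4} = - \frac{1}{2} + \frac{J}{4} + \frac{Y}{4}$)
$W{\left(11 - 11 \right)} Z{\left(V,P{\left(-2 \right)} \right)} = \left(-2 + \left(11 - 11\right)\right)^{2} \left(- \frac{1}{2} + \frac{1}{4} \cdot 1 + \frac{1}{4} \left(-7\right)\right) = \left(-2 + \left(11 - 11\right)\right)^{2} \left(- \frac{1}{2} + \frac{1}{4} - \frac{7}{4}\right) = \left(-2 + 0\right)^{2} \left(-2\right) = \left(-2\right)^{2} \left(-2\right) = 4 \left(-2\right) = -8$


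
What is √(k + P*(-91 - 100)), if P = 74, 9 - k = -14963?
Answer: √838 ≈ 28.948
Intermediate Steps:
k = 14972 (k = 9 - 1*(-14963) = 9 + 14963 = 14972)
√(k + P*(-91 - 100)) = √(14972 + 74*(-91 - 100)) = √(14972 + 74*(-191)) = √(14972 - 14134) = √838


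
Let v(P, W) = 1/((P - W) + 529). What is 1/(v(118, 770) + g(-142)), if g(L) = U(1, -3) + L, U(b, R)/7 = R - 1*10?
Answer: -123/28660 ≈ -0.0042917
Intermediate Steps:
v(P, W) = 1/(529 + P - W)
U(b, R) = -70 + 7*R (U(b, R) = 7*(R - 1*10) = 7*(R - 10) = 7*(-10 + R) = -70 + 7*R)
g(L) = -91 + L (g(L) = (-70 + 7*(-3)) + L = (-70 - 21) + L = -91 + L)
1/(v(118, 770) + g(-142)) = 1/(1/(529 + 118 - 1*770) + (-91 - 142)) = 1/(1/(529 + 118 - 770) - 233) = 1/(1/(-123) - 233) = 1/(-1/123 - 233) = 1/(-28660/123) = -123/28660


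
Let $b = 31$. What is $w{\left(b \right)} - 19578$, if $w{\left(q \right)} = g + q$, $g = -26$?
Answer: $-19573$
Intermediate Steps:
$w{\left(q \right)} = -26 + q$
$w{\left(b \right)} - 19578 = \left(-26 + 31\right) - 19578 = 5 - 19578 = -19573$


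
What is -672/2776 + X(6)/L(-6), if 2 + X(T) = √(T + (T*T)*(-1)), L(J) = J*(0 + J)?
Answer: -1859/6246 + I*√30/36 ≈ -0.29763 + 0.15215*I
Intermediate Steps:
L(J) = J² (L(J) = J*J = J²)
X(T) = -2 + √(T - T²) (X(T) = -2 + √(T + (T*T)*(-1)) = -2 + √(T + T²*(-1)) = -2 + √(T - T²))
-672/2776 + X(6)/L(-6) = -672/2776 + (-2 + √(6*(1 - 1*6)))/((-6)²) = -672*1/2776 + (-2 + √(6*(1 - 6)))/36 = -84/347 + (-2 + √(6*(-5)))*(1/36) = -84/347 + (-2 + √(-30))*(1/36) = -84/347 + (-2 + I*√30)*(1/36) = -84/347 + (-1/18 + I*√30/36) = -1859/6246 + I*√30/36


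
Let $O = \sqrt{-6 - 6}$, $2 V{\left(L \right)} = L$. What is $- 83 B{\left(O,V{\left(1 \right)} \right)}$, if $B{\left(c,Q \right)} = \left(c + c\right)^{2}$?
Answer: $3984$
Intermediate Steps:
$V{\left(L \right)} = \frac{L}{2}$
$O = 2 i \sqrt{3}$ ($O = \sqrt{-12} = 2 i \sqrt{3} \approx 3.4641 i$)
$B{\left(c,Q \right)} = 4 c^{2}$ ($B{\left(c,Q \right)} = \left(2 c\right)^{2} = 4 c^{2}$)
$- 83 B{\left(O,V{\left(1 \right)} \right)} = - 83 \cdot 4 \left(2 i \sqrt{3}\right)^{2} = - 83 \cdot 4 \left(-12\right) = \left(-83\right) \left(-48\right) = 3984$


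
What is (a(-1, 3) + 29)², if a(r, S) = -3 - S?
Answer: 529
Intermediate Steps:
(a(-1, 3) + 29)² = ((-3 - 1*3) + 29)² = ((-3 - 3) + 29)² = (-6 + 29)² = 23² = 529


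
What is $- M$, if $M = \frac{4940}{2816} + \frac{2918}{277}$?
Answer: $- \frac{2396367}{195008} \approx -12.289$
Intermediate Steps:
$M = \frac{2396367}{195008}$ ($M = 4940 \cdot \frac{1}{2816} + 2918 \cdot \frac{1}{277} = \frac{1235}{704} + \frac{2918}{277} = \frac{2396367}{195008} \approx 12.289$)
$- M = \left(-1\right) \frac{2396367}{195008} = - \frac{2396367}{195008}$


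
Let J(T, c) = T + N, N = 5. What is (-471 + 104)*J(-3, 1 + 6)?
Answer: -734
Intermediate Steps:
J(T, c) = 5 + T (J(T, c) = T + 5 = 5 + T)
(-471 + 104)*J(-3, 1 + 6) = (-471 + 104)*(5 - 3) = -367*2 = -734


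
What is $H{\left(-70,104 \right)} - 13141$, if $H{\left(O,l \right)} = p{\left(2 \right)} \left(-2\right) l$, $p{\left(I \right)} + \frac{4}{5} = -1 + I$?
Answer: $- \frac{65913}{5} \approx -13183.0$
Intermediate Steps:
$p{\left(I \right)} = - \frac{9}{5} + I$ ($p{\left(I \right)} = - \frac{4}{5} + \left(-1 + I\right) = - \frac{9}{5} + I$)
$H{\left(O,l \right)} = - \frac{2 l}{5}$ ($H{\left(O,l \right)} = \left(- \frac{9}{5} + 2\right) \left(-2\right) l = \frac{1}{5} \left(-2\right) l = - \frac{2 l}{5}$)
$H{\left(-70,104 \right)} - 13141 = \left(- \frac{2}{5}\right) 104 - 13141 = - \frac{208}{5} - 13141 = - \frac{65913}{5}$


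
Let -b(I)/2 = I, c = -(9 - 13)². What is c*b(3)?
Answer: 96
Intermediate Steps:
c = -16 (c = -1*(-4)² = -1*16 = -16)
b(I) = -2*I
c*b(3) = -(-32)*3 = -16*(-6) = 96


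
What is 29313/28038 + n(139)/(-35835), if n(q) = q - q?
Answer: 9771/9346 ≈ 1.0455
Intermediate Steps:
n(q) = 0
29313/28038 + n(139)/(-35835) = 29313/28038 + 0/(-35835) = 29313*(1/28038) + 0*(-1/35835) = 9771/9346 + 0 = 9771/9346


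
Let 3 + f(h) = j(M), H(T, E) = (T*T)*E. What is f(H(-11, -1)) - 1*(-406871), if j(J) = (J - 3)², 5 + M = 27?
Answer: 407229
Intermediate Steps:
H(T, E) = E*T² (H(T, E) = T²*E = E*T²)
M = 22 (M = -5 + 27 = 22)
j(J) = (-3 + J)²
f(h) = 358 (f(h) = -3 + (-3 + 22)² = -3 + 19² = -3 + 361 = 358)
f(H(-11, -1)) - 1*(-406871) = 358 - 1*(-406871) = 358 + 406871 = 407229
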